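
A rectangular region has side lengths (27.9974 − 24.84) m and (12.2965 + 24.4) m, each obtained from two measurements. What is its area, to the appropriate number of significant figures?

27.9974 − 24.84 = 3.1574, limited to 2 d.p. → 3 s.f.; 12.2965 + 24.4 = 36.6965, limited to 1 d.p. → 3 s.f.
Carrying full precision, 3.1574 × 36.6965 = 115.8655291; keep min(3, 3) = 3 s.f.
Rounded to 3 significant figures: 116 m².

116 m²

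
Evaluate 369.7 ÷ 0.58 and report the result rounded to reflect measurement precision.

369.7 ÷ 0.58 = 637.413793103…
Multiplication/division keeps the fewest significant figures: 369.7 → 4 s.f., 0.58 → 2 s.f.; limit is 2.
Rounded to 2 significant figures: 6.4 × 10^2.

6.4 × 10^2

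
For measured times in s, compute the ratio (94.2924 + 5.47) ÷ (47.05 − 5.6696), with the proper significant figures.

2.411

94.2924 + 5.47 = 99.7624, limited to 2 d.p. → 4 s.f.; 47.05 − 5.6696 = 41.3804, limited to 2 d.p. → 4 s.f.
Carrying full precision, 99.7624 ÷ 41.3804 = 2.41086118066…; keep min(4, 4) = 4 s.f.
Rounded to 4 significant figures: 2.411.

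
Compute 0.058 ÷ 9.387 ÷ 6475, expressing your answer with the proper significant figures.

0.058 ÷ 9.387 ÷ 6475 = 9.54248317623 × 10^-7…
Multiplication/division keeps the fewest significant figures: 0.058 → 2 s.f., 9.387 → 4 s.f., 6475 → 4 s.f.; limit is 2.
Rounded to 2 significant figures: 9.5 × 10^-7.

9.5 × 10^-7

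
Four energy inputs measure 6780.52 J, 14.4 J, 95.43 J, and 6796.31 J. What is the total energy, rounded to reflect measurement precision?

13686.7 J

6780.52 J + 14.4 J + 95.43 J + 6796.31 J = 13686.66 J.
Addition/subtraction keeps the fewest decimal places: 6780.52 → 2 decimal places, 14.4 → 1 decimal place, 95.43 → 2 decimal places, 6796.31 → 2 decimal places; limit is 1.
Rounded to 1 decimal place: 13686.7 J.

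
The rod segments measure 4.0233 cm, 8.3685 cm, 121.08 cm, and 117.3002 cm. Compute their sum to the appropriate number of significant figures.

4.0233 cm + 8.3685 cm + 121.08 cm + 117.3002 cm = 250.7720 cm.
Addition/subtraction keeps the fewest decimal places: 4.0233 → 4 decimal places, 8.3685 → 4 decimal places, 121.08 → 2 decimal places, 117.3002 → 4 decimal places; limit is 2.
Rounded to 2 decimal places: 250.77 cm.

250.77 cm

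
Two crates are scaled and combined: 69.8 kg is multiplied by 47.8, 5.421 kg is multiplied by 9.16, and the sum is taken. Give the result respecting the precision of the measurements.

3.39 × 10^3 kg

69.8 × 47.8 = 3336.44 → 3.34 × 10^3 kg (3 s.f., last digit at the 10^1 place).
5.421 × 9.16 = 49.65636 → 49.7 kg (3 s.f., last digit at the 10^-1 place).
Sum: 3386.09636 kg; keep the coarser place, 10^1.
Result: 3.39 × 10^3 kg.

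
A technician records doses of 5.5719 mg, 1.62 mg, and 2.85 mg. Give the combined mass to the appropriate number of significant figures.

5.5719 mg + 1.62 mg + 2.85 mg = 10.0419 mg.
Addition/subtraction keeps the fewest decimal places: 5.5719 → 4 decimal places, 1.62 → 2 decimal places, 2.85 → 2 decimal places; limit is 2.
Rounded to 2 decimal places: 10.04 mg.

10.04 mg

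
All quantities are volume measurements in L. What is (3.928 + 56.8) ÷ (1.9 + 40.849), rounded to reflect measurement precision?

1.42

3.928 + 56.8 = 60.728, limited to 1 d.p. → 3 s.f.; 1.9 + 40.849 = 42.749, limited to 1 d.p. → 3 s.f.
Carrying full precision, 60.728 ÷ 42.749 = 1.42057124143…; keep min(3, 3) = 3 s.f.
Rounded to 3 significant figures: 1.42.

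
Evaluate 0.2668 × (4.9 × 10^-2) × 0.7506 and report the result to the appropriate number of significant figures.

0.2668 × (4.9 × 10^-2) × 0.7506 = 0.00981274392
Multiplication/division keeps the fewest significant figures: 0.2668 → 4 s.f., 4.9 × 10^-2 → 2 s.f., 0.7506 → 4 s.f.; limit is 2.
Rounded to 2 significant figures: 0.0098.

0.0098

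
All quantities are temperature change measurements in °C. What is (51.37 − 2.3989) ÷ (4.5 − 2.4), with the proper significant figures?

23

51.37 − 2.3989 = 48.9711, limited to 2 d.p. → 4 s.f.; 4.5 − 2.4 = 2.1, limited to 1 d.p. → 2 s.f.
Carrying full precision, 48.9711 ÷ 2.1 = 23.3195714286…; keep min(4, 2) = 2 s.f.
Rounded to 2 significant figures: 23.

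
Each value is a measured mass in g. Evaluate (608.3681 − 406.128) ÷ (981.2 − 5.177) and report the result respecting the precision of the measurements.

0.2072

608.3681 − 406.128 = 202.2401, limited to 3 d.p. → 6 s.f.; 981.2 − 5.177 = 976.023, limited to 1 d.p. → 4 s.f.
Carrying full precision, 202.2401 ÷ 976.023 = 0.20720833423…; keep min(6, 4) = 4 s.f.
Rounded to 4 significant figures: 0.2072.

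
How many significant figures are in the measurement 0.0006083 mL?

0.0006083: leading zeros are not significant; zeros between nonzero digits are significant.

4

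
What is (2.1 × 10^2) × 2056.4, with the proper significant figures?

(2.1 × 10^2) × 2056.4 = 431844
Multiplication/division keeps the fewest significant figures: 2.1 × 10^2 → 2 s.f., 2056.4 → 5 s.f.; limit is 2.
Rounded to 2 significant figures: 4.3 × 10^5.

4.3 × 10^5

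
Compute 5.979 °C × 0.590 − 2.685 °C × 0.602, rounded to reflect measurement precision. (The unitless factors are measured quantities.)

1.91 °C

5.979 × 0.590 = 3.52761 → 3.53 °C (3 s.f., last digit at the 10^-2 place).
2.685 × 0.602 = 1.61637 → 1.62 °C (3 s.f., last digit at the 10^-2 place).
Difference: 1.91124 °C; keep the coarser place, 10^-2.
Result: 1.91 °C.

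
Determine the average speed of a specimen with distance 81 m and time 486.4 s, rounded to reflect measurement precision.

average speed = 81 m ÷ 486.4 s = 0.166529605263… m/s.
81 has 2 significant figures; 486.4 has 4.
Division/multiplication keeps the fewest: 2 significant figures.
Rounded: 0.17 m/s.

0.17 m/s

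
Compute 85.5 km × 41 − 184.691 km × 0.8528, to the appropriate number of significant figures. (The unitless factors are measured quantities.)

85.5 × 41 = 3505.5 → 3.5 × 10^3 km (2 s.f., last digit at the 10^2 place).
184.691 × 0.8528 = 157.5044848 → 157.5 km (4 s.f., last digit at the 10^-1 place).
Difference: 3347.9955152 km; keep the coarser place, 10^2.
Result: 3.3 × 10^3 km.

3.3 × 10^3 km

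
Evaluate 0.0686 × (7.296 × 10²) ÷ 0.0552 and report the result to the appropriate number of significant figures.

0.0686 × (7.296 × 10²) ÷ 0.0552 = 906.713043478…
Multiplication/division keeps the fewest significant figures: 0.0686 → 3 s.f., 7.296 × 10² → 4 s.f., 0.0552 → 3 s.f.; limit is 3.
Rounded to 3 significant figures: 907.

907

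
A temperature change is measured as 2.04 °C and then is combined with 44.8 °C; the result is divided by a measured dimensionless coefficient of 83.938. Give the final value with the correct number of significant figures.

2.04 °C + 44.8 °C = 46.84 °C; the sum is limited to 1 decimal place (3 s.f.).
Carrying full precision, 46.84 ÷ 83.938 = 0.558030927589… °C; 83.938 has 5 s.f., so the result keeps min(3, 5) = 3 s.f.
Rounded to 3 significant figures: 0.558 °C.

0.558 °C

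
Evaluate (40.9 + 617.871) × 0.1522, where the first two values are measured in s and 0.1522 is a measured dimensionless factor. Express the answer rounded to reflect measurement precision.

100.3 s

40.9 s + 617.871 s = 658.771 s; the sum is limited to 1 decimal place (4 s.f.).
Carrying full precision, 658.771 × 0.1522 = 100.2649462 s; 0.1522 has 4 s.f., so the result keeps min(4, 4) = 4 s.f.
Rounded to 4 significant figures: 100.3 s.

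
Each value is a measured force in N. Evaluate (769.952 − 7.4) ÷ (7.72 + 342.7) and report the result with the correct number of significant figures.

769.952 − 7.4 = 762.552, limited to 1 d.p. → 4 s.f.; 7.72 + 342.7 = 350.42, limited to 1 d.p. → 4 s.f.
Carrying full precision, 762.552 ÷ 350.42 = 2.1761086696…; keep min(4, 4) = 4 s.f.
Rounded to 4 significant figures: 2.176.

2.176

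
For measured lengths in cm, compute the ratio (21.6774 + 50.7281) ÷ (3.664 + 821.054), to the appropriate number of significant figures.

21.6774 + 50.7281 = 72.4055, limited to 4 d.p. → 6 s.f.; 3.664 + 821.054 = 824.718, limited to 3 d.p. → 6 s.f.
Carrying full precision, 72.4055 ÷ 824.718 = 0.0877942520959…; keep min(6, 6) = 6 s.f.
Rounded to 6 significant figures: 0.0877943.

0.0877943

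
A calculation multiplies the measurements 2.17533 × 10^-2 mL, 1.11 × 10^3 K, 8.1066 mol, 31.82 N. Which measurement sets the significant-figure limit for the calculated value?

2.17533 × 10^-2 mL → 6 s.f.; 1.11 × 10^3 K → 3 s.f.; 8.1066 mol → 5 s.f.; 31.82 N → 4 s.f.
The fewest is 3 significant figures, from 1.11 × 10^3 K.

1.11 × 10^3 K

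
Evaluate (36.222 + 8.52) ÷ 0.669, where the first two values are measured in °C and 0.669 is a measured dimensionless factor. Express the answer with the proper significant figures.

36.222 °C + 8.52 °C = 44.742 °C; the sum is limited to 2 decimal places (4 s.f.).
Carrying full precision, 44.742 ÷ 0.669 = 66.8789237668… °C; 0.669 has 3 s.f., so the result keeps min(4, 3) = 3 s.f.
Rounded to 3 significant figures: 66.9 °C.

66.9 °C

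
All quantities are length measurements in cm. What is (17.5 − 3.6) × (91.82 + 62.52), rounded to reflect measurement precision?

17.5 − 3.6 = 13.9, limited to 1 d.p. → 3 s.f.; 91.82 + 62.52 = 154.34, limited to 2 d.p. → 5 s.f.
Carrying full precision, 13.9 × 154.34 = 2145.326; keep min(3, 5) = 3 s.f.
Rounded to 3 significant figures: 2.15 × 10^3 cm².

2.15 × 10^3 cm²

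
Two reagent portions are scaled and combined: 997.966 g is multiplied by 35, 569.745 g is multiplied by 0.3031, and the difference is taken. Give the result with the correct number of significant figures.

997.966 × 35 = 34928.81 → 3.5 × 10^4 g (2 s.f., last digit at the 10^3 place).
569.745 × 0.3031 = 172.6897095 → 172.7 g (4 s.f., last digit at the 10^-1 place).
Difference: 34756.1202905 g; keep the coarser place, 10^3.
Result: 3.5 × 10^4 g.

3.5 × 10^4 g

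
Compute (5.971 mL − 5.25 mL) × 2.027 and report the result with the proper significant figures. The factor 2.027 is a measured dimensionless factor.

5.971 mL − 5.25 mL = 0.721 mL; the difference is limited to 2 decimal places (2 s.f.).
Carrying full precision, 0.721 × 2.027 = 1.461467 mL; 2.027 has 4 s.f., so the result keeps min(2, 4) = 2 s.f.
Rounded to 2 significant figures: 1.5 mL.

1.5 mL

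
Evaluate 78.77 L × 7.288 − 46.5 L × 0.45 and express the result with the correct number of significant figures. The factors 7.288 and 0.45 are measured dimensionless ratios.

78.77 × 7.288 = 574.07576 → 574.1 L (4 s.f., last digit at the 10^-1 place).
46.5 × 0.45 = 20.925 → 21 L (2 s.f., last digit at the 10^0 place).
Difference: 553.15076 L; keep the coarser place, 10^0.
Result: 553 L.

553 L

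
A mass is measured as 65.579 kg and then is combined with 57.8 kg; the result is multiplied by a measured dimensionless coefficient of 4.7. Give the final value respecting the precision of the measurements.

65.579 kg + 57.8 kg = 123.379 kg; the sum is limited to 1 decimal place (4 s.f.).
Carrying full precision, 123.379 × 4.7 = 579.8813 kg; 4.7 has 2 s.f., so the result keeps min(4, 2) = 2 s.f.
Rounded to 2 significant figures: 5.8 × 10² kg.

5.8 × 10² kg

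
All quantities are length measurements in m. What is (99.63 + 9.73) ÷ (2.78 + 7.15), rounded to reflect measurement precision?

99.63 + 9.73 = 109.36, limited to 2 d.p. → 5 s.f.; 2.78 + 7.15 = 9.93, limited to 2 d.p. → 3 s.f.
Carrying full precision, 109.36 ÷ 9.93 = 11.0130916415…; keep min(5, 3) = 3 s.f.
Rounded to 3 significant figures: 11.0.

11.0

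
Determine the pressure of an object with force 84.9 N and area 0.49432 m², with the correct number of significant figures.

172 Pa

pressure = 84.9 N ÷ 0.49432 m² = 171.75109241… Pa.
84.9 has 3 significant figures; 0.49432 has 5.
Division/multiplication keeps the fewest: 3 significant figures.
Rounded: 172 Pa.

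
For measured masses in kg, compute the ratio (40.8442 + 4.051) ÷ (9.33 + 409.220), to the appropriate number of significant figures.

40.8442 + 4.051 = 44.8952, limited to 3 d.p. → 5 s.f.; 9.33 + 409.220 = 418.550, limited to 2 d.p. → 5 s.f.
Carrying full precision, 44.8952 ÷ 418.550 = 0.10726364831…; keep min(5, 5) = 5 s.f.
Rounded to 5 significant figures: 0.10726.

0.10726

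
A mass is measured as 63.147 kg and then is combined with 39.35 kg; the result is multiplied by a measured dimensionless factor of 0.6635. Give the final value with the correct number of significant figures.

63.147 kg + 39.35 kg = 102.497 kg; the sum is limited to 2 decimal places (5 s.f.).
Carrying full precision, 102.497 × 0.6635 = 68.0067595 kg; 0.6635 has 4 s.f., so the result keeps min(5, 4) = 4 s.f.
Rounded to 4 significant figures: 68.01 kg.

68.01 kg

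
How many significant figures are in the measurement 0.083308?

0.083308: leading zeros are not significant; zeros between nonzero digits are significant.

5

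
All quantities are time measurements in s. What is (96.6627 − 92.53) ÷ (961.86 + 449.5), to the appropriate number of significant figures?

0.00293

96.6627 − 92.53 = 4.1327, limited to 2 d.p. → 3 s.f.; 961.86 + 449.5 = 1411.36, limited to 1 d.p. → 5 s.f.
Carrying full precision, 4.1327 ÷ 1411.36 = 0.00292816857499…; keep min(3, 5) = 3 s.f.
Rounded to 3 significant figures: 0.00293.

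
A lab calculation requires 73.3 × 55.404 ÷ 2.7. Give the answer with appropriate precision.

73.3 × 55.404 ÷ 2.7 = 1504.116
Multiplication/division keeps the fewest significant figures: 73.3 → 3 s.f., 55.404 → 5 s.f., 2.7 → 2 s.f.; limit is 2.
Rounded to 2 significant figures: 1.5 × 10^3.

1.5 × 10^3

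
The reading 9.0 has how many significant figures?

9.0: trailing zeros after a decimal point are significant.

2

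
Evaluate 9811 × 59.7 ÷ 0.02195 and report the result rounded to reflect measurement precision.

9811 × 59.7 ÷ 0.02195 = 26684132.1185…
Multiplication/division keeps the fewest significant figures: 9811 → 4 s.f., 59.7 → 3 s.f., 0.02195 → 4 s.f.; limit is 3.
Rounded to 3 significant figures: 2.67 × 10^7.

2.67 × 10^7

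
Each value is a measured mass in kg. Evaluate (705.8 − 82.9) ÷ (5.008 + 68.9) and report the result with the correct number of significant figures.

705.8 − 82.9 = 622.9, limited to 1 d.p. → 4 s.f.; 5.008 + 68.9 = 73.908, limited to 1 d.p. → 3 s.f.
Carrying full precision, 622.9 ÷ 73.908 = 8.42804567841…; keep min(4, 3) = 3 s.f.
Rounded to 3 significant figures: 8.43.

8.43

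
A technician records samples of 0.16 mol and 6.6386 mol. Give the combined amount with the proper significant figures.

0.16 mol + 6.6386 mol = 6.7986 mol.
Addition/subtraction keeps the fewest decimal places: 0.16 → 2 decimal places, 6.6386 → 4 decimal places; limit is 2.
Rounded to 2 decimal places: 6.80 mol.

6.80 mol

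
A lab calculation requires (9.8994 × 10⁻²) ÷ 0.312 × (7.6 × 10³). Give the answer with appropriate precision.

(9.8994 × 10⁻²) ÷ 0.312 × (7.6 × 10³) = 2411.39230769…
Multiplication/division keeps the fewest significant figures: 9.8994 × 10⁻² → 5 s.f., 0.312 → 3 s.f., 7.6 × 10³ → 2 s.f.; limit is 2.
Rounded to 2 significant figures: 2.4 × 10³.

2.4 × 10³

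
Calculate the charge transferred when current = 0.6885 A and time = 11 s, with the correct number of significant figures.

charge transferred = 0.6885 A × 11 s = 7.5735 C.
0.6885 has 4 significant figures; 11 has 2.
Division/multiplication keeps the fewest: 2 significant figures.
Rounded: 7.6 C.

7.6 C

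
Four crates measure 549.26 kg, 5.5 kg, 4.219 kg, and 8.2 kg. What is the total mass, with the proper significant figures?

549.26 kg + 5.5 kg + 4.219 kg + 8.2 kg = 567.179 kg.
Addition/subtraction keeps the fewest decimal places: 549.26 → 2 decimal places, 5.5 → 1 decimal place, 4.219 → 3 decimal places, 8.2 → 1 decimal place; limit is 1.
Rounded to 1 decimal place: 567.2 kg.

567.2 kg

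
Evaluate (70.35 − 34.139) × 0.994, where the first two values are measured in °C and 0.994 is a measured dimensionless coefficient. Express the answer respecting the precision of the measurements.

70.35 °C − 34.139 °C = 36.211 °C; the difference is limited to 2 decimal places (4 s.f.).
Carrying full precision, 36.211 × 0.994 = 35.993734 °C; 0.994 has 3 s.f., so the result keeps min(4, 3) = 3 s.f.
Rounded to 3 significant figures: 36.0 °C.

36.0 °C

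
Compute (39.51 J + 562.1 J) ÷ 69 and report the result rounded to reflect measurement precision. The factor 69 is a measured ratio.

8.7 J

39.51 J + 562.1 J = 601.61 J; the sum is limited to 1 decimal place (4 s.f.).
Carrying full precision, 601.61 ÷ 69 = 8.71898550725… J; 69 has 2 s.f., so the result keeps min(4, 2) = 2 s.f.
Rounded to 2 significant figures: 8.7 J.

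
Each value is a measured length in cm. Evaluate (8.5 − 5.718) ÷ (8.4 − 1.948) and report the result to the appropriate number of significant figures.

8.5 − 5.718 = 2.782, limited to 1 d.p. → 2 s.f.; 8.4 − 1.948 = 6.452, limited to 1 d.p. → 2 s.f.
Carrying full precision, 2.782 ÷ 6.452 = 0.431184128952…; keep min(2, 2) = 2 s.f.
Rounded to 2 significant figures: 0.43.

0.43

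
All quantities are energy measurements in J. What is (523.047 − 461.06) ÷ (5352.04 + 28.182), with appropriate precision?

1.152 × 10^-2

523.047 − 461.06 = 61.987, limited to 2 d.p. → 4 s.f.; 5352.04 + 28.182 = 5380.222, limited to 2 d.p. → 6 s.f.
Carrying full precision, 61.987 ÷ 5380.222 = 0.0115212717988…; keep min(4, 6) = 4 s.f.
Rounded to 4 significant figures: 1.152 × 10^-2.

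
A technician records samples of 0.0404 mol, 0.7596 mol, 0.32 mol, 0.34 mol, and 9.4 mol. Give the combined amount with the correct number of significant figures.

0.0404 mol + 0.7596 mol + 0.32 mol + 0.34 mol + 9.4 mol = 10.8600 mol.
Addition/subtraction keeps the fewest decimal places: 0.0404 → 4 decimal places, 0.7596 → 4 decimal places, 0.32 → 2 decimal places, 0.34 → 2 decimal places, 9.4 → 1 decimal place; limit is 1.
Rounded to 1 decimal place: 10.9 mol.

10.9 mol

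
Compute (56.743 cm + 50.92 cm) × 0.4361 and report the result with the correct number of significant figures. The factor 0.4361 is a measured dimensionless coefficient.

56.743 cm + 50.92 cm = 107.663 cm; the sum is limited to 2 decimal places (5 s.f.).
Carrying full precision, 107.663 × 0.4361 = 46.9518343 cm; 0.4361 has 4 s.f., so the result keeps min(5, 4) = 4 s.f.
Rounded to 4 significant figures: 46.95 cm.

46.95 cm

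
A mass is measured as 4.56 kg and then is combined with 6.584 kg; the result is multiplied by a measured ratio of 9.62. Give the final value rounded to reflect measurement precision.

4.56 kg + 6.584 kg = 11.144 kg; the sum is limited to 2 decimal places (4 s.f.).
Carrying full precision, 11.144 × 9.62 = 107.20528 kg; 9.62 has 3 s.f., so the result keeps min(4, 3) = 3 s.f.
Rounded to 3 significant figures: 1.07 × 10² kg.

1.07 × 10² kg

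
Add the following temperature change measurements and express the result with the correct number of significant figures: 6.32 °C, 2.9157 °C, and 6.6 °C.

15.8 °C

6.32 °C + 2.9157 °C + 6.6 °C = 15.8357 °C.
Addition/subtraction keeps the fewest decimal places: 6.32 → 2 decimal places, 2.9157 → 4 decimal places, 6.6 → 1 decimal place; limit is 1.
Rounded to 1 decimal place: 15.8 °C.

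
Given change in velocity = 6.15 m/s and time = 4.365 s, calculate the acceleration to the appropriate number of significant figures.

1.41 m/s²

acceleration = 6.15 m/s ÷ 4.365 s = 1.4089347079… m/s².
6.15 has 3 significant figures; 4.365 has 4.
Division/multiplication keeps the fewest: 3 significant figures.
Rounded: 1.41 m/s².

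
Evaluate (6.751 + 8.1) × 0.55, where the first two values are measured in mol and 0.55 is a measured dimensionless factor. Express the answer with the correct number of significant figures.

8.2 mol

6.751 mol + 8.1 mol = 14.851 mol; the sum is limited to 1 decimal place (3 s.f.).
Carrying full precision, 14.851 × 0.55 = 8.16805 mol; 0.55 has 2 s.f., so the result keeps min(3, 2) = 2 s.f.
Rounded to 2 significant figures: 8.2 mol.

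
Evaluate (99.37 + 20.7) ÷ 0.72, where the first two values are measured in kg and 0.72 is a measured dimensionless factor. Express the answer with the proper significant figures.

1.7 × 10² kg

99.37 kg + 20.7 kg = 120.07 kg; the sum is limited to 1 decimal place (4 s.f.).
Carrying full precision, 120.07 ÷ 0.72 = 166.763888889… kg; 0.72 has 2 s.f., so the result keeps min(4, 2) = 2 s.f.
Rounded to 2 significant figures: 1.7 × 10² kg.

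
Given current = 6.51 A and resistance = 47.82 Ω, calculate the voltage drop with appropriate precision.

voltage drop = 6.51 A × 47.82 Ω = 311.3082 V.
6.51 has 3 significant figures; 47.82 has 4.
Division/multiplication keeps the fewest: 3 significant figures.
Rounded: 311 V.

311 V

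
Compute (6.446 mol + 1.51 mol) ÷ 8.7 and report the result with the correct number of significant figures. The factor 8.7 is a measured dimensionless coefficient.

6.446 mol + 1.51 mol = 7.956 mol; the sum is limited to 2 decimal places (3 s.f.).
Carrying full precision, 7.956 ÷ 8.7 = 0.914482758621… mol; 8.7 has 2 s.f., so the result keeps min(3, 2) = 2 s.f.
Rounded to 2 significant figures: 0.91 mol.

0.91 mol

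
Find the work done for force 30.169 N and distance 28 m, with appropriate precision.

work done = 30.169 N × 28 m = 844.732 J.
30.169 has 5 significant figures; 28 has 2.
Division/multiplication keeps the fewest: 2 significant figures.
Rounded: 8.4 × 10² J.

8.4 × 10² J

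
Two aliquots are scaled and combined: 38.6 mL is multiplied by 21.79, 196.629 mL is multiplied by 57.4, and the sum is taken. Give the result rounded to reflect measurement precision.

1.21 × 10^4 mL

38.6 × 21.79 = 841.094 → 841 mL (3 s.f., last digit at the 10^0 place).
196.629 × 57.4 = 11286.5046 → 1.13 × 10^4 mL (3 s.f., last digit at the 10^2 place).
Sum: 12127.5986 mL; keep the coarser place, 10^2.
Result: 1.21 × 10^4 mL.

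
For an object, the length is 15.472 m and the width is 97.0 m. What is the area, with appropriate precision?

area = 15.472 m × 97.0 m = 1500.784 m².
15.472 has 5 significant figures; 97.0 has 3.
Division/multiplication keeps the fewest: 3 significant figures.
Rounded: 1.50 × 10³ m².

1.50 × 10³ m²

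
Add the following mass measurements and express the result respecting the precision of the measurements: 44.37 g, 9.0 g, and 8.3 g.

61.7 g

44.37 g + 9.0 g + 8.3 g = 61.67 g.
Addition/subtraction keeps the fewest decimal places: 44.37 → 2 decimal places, 9.0 → 1 decimal place, 8.3 → 1 decimal place; limit is 1.
Rounded to 1 decimal place: 61.7 g.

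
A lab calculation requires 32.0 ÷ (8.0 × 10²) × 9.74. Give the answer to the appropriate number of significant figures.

0.39

32.0 ÷ (8.0 × 10²) × 9.74 = 0.3896
Multiplication/division keeps the fewest significant figures: 32.0 → 3 s.f., 8.0 × 10² → 2 s.f., 9.74 → 3 s.f.; limit is 2.
Rounded to 2 significant figures: 0.39.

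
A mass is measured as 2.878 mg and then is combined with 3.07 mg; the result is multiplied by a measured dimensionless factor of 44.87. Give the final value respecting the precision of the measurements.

267 mg

2.878 mg + 3.07 mg = 5.948 mg; the sum is limited to 2 decimal places (3 s.f.).
Carrying full precision, 5.948 × 44.87 = 266.88676 mg; 44.87 has 4 s.f., so the result keeps min(3, 4) = 3 s.f.
Rounded to 3 significant figures: 267 mg.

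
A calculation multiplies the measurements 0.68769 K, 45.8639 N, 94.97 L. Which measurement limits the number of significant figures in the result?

94.97 L

0.68769 K → 5 s.f.; 45.8639 N → 6 s.f.; 94.97 L → 4 s.f.
The fewest is 4 significant figures, from 94.97 L.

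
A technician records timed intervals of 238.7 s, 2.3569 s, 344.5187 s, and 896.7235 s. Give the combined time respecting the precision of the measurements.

238.7 s + 2.3569 s + 344.5187 s + 896.7235 s = 1482.2991 s.
Addition/subtraction keeps the fewest decimal places: 238.7 → 1 decimal place, 2.3569 → 4 decimal places, 344.5187 → 4 decimal places, 896.7235 → 4 decimal places; limit is 1.
Rounded to 1 decimal place: 1.4823 × 10^3 s.

1.4823 × 10^3 s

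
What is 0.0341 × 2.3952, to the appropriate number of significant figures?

0.0817

0.0341 × 2.3952 = 0.08167632
Multiplication/division keeps the fewest significant figures: 0.0341 → 3 s.f., 2.3952 → 5 s.f.; limit is 3.
Rounded to 3 significant figures: 0.0817.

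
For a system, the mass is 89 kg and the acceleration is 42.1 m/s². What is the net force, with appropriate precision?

3.7 × 10^3 N

net force = 89 kg × 42.1 m/s² = 3746.9 N.
89 has 2 significant figures; 42.1 has 3.
Division/multiplication keeps the fewest: 2 significant figures.
Rounded: 3.7 × 10^3 N.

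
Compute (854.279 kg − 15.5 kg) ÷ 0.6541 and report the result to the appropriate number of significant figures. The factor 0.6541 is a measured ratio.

854.279 kg − 15.5 kg = 838.779 kg; the difference is limited to 1 decimal place (4 s.f.).
Carrying full precision, 838.779 ÷ 0.6541 = 1282.3406207… kg; 0.6541 has 4 s.f., so the result keeps min(4, 4) = 4 s.f.
Rounded to 4 significant figures: 1282 kg.

1282 kg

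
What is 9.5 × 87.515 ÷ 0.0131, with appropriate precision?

9.5 × 87.515 ÷ 0.0131 = 63465.0763359…
Multiplication/division keeps the fewest significant figures: 9.5 → 2 s.f., 87.515 → 5 s.f., 0.0131 → 3 s.f.; limit is 2.
Rounded to 2 significant figures: 6.3 × 10⁴.

6.3 × 10⁴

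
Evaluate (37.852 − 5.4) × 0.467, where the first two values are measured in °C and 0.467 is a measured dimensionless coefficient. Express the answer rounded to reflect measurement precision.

15.2 °C

37.852 °C − 5.4 °C = 32.452 °C; the difference is limited to 1 decimal place (3 s.f.).
Carrying full precision, 32.452 × 0.467 = 15.155084 °C; 0.467 has 3 s.f., so the result keeps min(3, 3) = 3 s.f.
Rounded to 3 significant figures: 15.2 °C.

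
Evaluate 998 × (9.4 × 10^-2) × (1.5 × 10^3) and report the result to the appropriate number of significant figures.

998 × (9.4 × 10^-2) × (1.5 × 10^3) = 140718
Multiplication/division keeps the fewest significant figures: 998 → 3 s.f., 9.4 × 10^-2 → 2 s.f., 1.5 × 10^3 → 2 s.f.; limit is 2.
Rounded to 2 significant figures: 1.4 × 10^5.

1.4 × 10^5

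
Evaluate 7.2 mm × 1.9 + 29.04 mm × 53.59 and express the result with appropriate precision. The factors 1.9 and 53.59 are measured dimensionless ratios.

7.2 × 1.9 = 13.68 → 14 mm (2 s.f., last digit at the 10^0 place).
29.04 × 53.59 = 1556.2536 → 1556 mm (4 s.f., last digit at the 10^0 place).
Sum: 1569.9336 mm; keep the coarser place, 10^0.
Result: 1.570 × 10³ mm.

1.570 × 10³ mm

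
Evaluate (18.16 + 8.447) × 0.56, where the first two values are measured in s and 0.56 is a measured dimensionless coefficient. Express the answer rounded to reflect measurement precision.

15 s

18.16 s + 8.447 s = 26.607 s; the sum is limited to 2 decimal places (4 s.f.).
Carrying full precision, 26.607 × 0.56 = 14.89992 s; 0.56 has 2 s.f., so the result keeps min(4, 2) = 2 s.f.
Rounded to 2 significant figures: 15 s.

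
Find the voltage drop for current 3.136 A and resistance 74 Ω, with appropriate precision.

2.3 × 10² V

voltage drop = 3.136 A × 74 Ω = 232.064 V.
3.136 has 4 significant figures; 74 has 2.
Division/multiplication keeps the fewest: 2 significant figures.
Rounded: 2.3 × 10² V.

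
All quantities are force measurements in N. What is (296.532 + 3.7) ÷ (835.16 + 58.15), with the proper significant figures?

296.532 + 3.7 = 300.232, limited to 1 d.p. → 4 s.f.; 835.16 + 58.15 = 893.31, limited to 2 d.p. → 5 s.f.
Carrying full precision, 300.232 ÷ 893.31 = 0.336089375469…; keep min(4, 5) = 4 s.f.
Rounded to 4 significant figures: 0.3361.

0.3361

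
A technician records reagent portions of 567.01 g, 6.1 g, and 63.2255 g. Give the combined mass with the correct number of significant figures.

567.01 g + 6.1 g + 63.2255 g = 636.3355 g.
Addition/subtraction keeps the fewest decimal places: 567.01 → 2 decimal places, 6.1 → 1 decimal place, 63.2255 → 4 decimal places; limit is 1.
Rounded to 1 decimal place: 636.3 g.

636.3 g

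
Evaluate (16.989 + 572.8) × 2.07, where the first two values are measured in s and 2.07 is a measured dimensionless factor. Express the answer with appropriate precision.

1.22 × 10^3 s

16.989 s + 572.8 s = 589.789 s; the sum is limited to 1 decimal place (4 s.f.).
Carrying full precision, 589.789 × 2.07 = 1220.86323 s; 2.07 has 3 s.f., so the result keeps min(4, 3) = 3 s.f.
Rounded to 3 significant figures: 1.22 × 10^3 s.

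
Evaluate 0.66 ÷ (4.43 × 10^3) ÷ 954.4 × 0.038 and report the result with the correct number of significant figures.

5.9 × 10^-9

0.66 ÷ (4.43 × 10^3) ÷ 954.4 × 0.038 = 5.93189391087 × 10^-9…
Multiplication/division keeps the fewest significant figures: 0.66 → 2 s.f., 4.43 × 10^3 → 3 s.f., 954.4 → 4 s.f., 0.038 → 2 s.f.; limit is 2.
Rounded to 2 significant figures: 5.9 × 10^-9.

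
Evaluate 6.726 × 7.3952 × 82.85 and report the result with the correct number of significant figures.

6.726 × 7.3952 × 82.85 = 4120.96854432
Multiplication/division keeps the fewest significant figures: 6.726 → 4 s.f., 7.3952 → 5 s.f., 82.85 → 4 s.f.; limit is 4.
Rounded to 4 significant figures: 4121.

4121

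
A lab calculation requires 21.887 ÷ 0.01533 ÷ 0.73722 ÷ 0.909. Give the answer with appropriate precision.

2.13 × 10³

21.887 ÷ 0.01533 ÷ 0.73722 ÷ 0.909 = 2130.50761676…
Multiplication/division keeps the fewest significant figures: 21.887 → 5 s.f., 0.01533 → 4 s.f., 0.73722 → 5 s.f., 0.909 → 3 s.f.; limit is 3.
Rounded to 3 significant figures: 2.13 × 10³.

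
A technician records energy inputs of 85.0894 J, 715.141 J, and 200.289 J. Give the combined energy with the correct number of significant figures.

1000.519 J

85.0894 J + 715.141 J + 200.289 J = 1000.5194 J.
Addition/subtraction keeps the fewest decimal places: 85.0894 → 4 decimal places, 715.141 → 3 decimal places, 200.289 → 3 decimal places; limit is 3.
Rounded to 3 decimal places: 1000.519 J.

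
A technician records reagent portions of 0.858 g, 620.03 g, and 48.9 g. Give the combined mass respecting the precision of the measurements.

0.858 g + 620.03 g + 48.9 g = 669.788 g.
Addition/subtraction keeps the fewest decimal places: 0.858 → 3 decimal places, 620.03 → 2 decimal places, 48.9 → 1 decimal place; limit is 1.
Rounded to 1 decimal place: 669.8 g.

669.8 g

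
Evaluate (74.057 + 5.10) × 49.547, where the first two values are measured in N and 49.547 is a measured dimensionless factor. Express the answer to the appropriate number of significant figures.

3922 N

74.057 N + 5.10 N = 79.157 N; the sum is limited to 2 decimal places (4 s.f.).
Carrying full precision, 79.157 × 49.547 = 3921.991879 N; 49.547 has 5 s.f., so the result keeps min(4, 5) = 4 s.f.
Rounded to 4 significant figures: 3922 N.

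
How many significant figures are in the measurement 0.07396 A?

0.07396: leading zeros are not significant.

4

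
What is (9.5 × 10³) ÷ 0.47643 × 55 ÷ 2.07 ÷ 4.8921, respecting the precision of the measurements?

1.1 × 10⁵

(9.5 × 10³) ÷ 0.47643 × 55 ÷ 2.07 ÷ 4.8921 = 108298.27096…
Multiplication/division keeps the fewest significant figures: 9.5 × 10³ → 2 s.f., 0.47643 → 5 s.f., 55 → 2 s.f., 2.07 → 3 s.f., 4.8921 → 5 s.f.; limit is 2.
Rounded to 2 significant figures: 1.1 × 10⁵.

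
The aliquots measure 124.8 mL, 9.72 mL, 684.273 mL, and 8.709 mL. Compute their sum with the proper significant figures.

124.8 mL + 9.72 mL + 684.273 mL + 8.709 mL = 827.502 mL.
Addition/subtraction keeps the fewest decimal places: 124.8 → 1 decimal place, 9.72 → 2 decimal places, 684.273 → 3 decimal places, 8.709 → 3 decimal places; limit is 1.
Rounded to 1 decimal place: 827.5 mL.

827.5 mL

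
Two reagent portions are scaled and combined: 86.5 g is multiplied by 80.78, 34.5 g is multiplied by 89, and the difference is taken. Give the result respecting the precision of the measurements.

3.9 × 10^3 g

86.5 × 80.78 = 6987.47 → 6.99 × 10^3 g (3 s.f., last digit at the 10^1 place).
34.5 × 89 = 3070.5 → 3.1 × 10^3 g (2 s.f., last digit at the 10^2 place).
Difference: 3916.97 g; keep the coarser place, 10^2.
Result: 3.9 × 10^3 g.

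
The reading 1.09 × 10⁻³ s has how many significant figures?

3

1.09 × 10⁻³: in scientific notation every digit of the coefficient is significant.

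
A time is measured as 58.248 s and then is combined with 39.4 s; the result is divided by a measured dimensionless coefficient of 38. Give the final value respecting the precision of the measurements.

2.6 s

58.248 s + 39.4 s = 97.648 s; the sum is limited to 1 decimal place (3 s.f.).
Carrying full precision, 97.648 ÷ 38 = 2.56968421053… s; 38 has 2 s.f., so the result keeps min(3, 2) = 2 s.f.
Rounded to 2 significant figures: 2.6 s.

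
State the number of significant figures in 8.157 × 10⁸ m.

4

8.157 × 10⁸: in scientific notation every digit of the coefficient is significant.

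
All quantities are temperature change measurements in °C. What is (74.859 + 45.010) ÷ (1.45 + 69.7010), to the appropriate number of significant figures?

74.859 + 45.010 = 119.869, limited to 3 d.p. → 6 s.f.; 1.45 + 69.7010 = 71.1510, limited to 2 d.p. → 4 s.f.
Carrying full precision, 119.869 ÷ 71.1510 = 1.68471279392…; keep min(6, 4) = 4 s.f.
Rounded to 4 significant figures: 1.685.

1.685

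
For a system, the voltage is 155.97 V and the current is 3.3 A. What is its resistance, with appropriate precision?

resistance = 155.97 V ÷ 3.3 A = 47.2636363636… Ω.
155.97 has 5 significant figures; 3.3 has 2.
Division/multiplication keeps the fewest: 2 significant figures.
Rounded: 47 Ω.

47 Ω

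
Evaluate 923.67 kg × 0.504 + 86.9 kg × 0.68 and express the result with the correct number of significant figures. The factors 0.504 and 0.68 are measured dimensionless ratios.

923.67 × 0.504 = 465.52968 → 4.66 × 10² kg (3 s.f., last digit at the 10^0 place).
86.9 × 0.68 = 59.092 → 59 kg (2 s.f., last digit at the 10^0 place).
Sum: 524.62168 kg; keep the coarser place, 10^0.
Result: 525 kg.

525 kg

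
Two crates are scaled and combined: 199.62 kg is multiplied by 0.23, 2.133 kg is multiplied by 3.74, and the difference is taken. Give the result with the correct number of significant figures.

199.62 × 0.23 = 45.9126 → 46 kg (2 s.f., last digit at the 10^0 place).
2.133 × 3.74 = 7.97742 → 7.98 kg (3 s.f., last digit at the 10^-2 place).
Difference: 37.93518 kg; keep the coarser place, 10^0.
Result: 38 kg.

38 kg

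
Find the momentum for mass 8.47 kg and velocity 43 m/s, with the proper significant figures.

momentum = 8.47 kg × 43 m/s = 364.21 kg·m/s.
8.47 has 3 significant figures; 43 has 2.
Division/multiplication keeps the fewest: 2 significant figures.
Rounded: 3.6 × 10² kg·m/s.

3.6 × 10² kg·m/s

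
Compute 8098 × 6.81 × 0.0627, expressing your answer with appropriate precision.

8098 × 6.81 × 0.0627 = 3457.740726
Multiplication/division keeps the fewest significant figures: 8098 → 4 s.f., 6.81 → 3 s.f., 0.0627 → 3 s.f.; limit is 3.
Rounded to 3 significant figures: 3.46 × 10^3.

3.46 × 10^3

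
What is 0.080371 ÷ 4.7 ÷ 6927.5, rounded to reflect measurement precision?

0.080371 ÷ 4.7 ÷ 6927.5 = 0.00000246845366524…
Multiplication/division keeps the fewest significant figures: 0.080371 → 5 s.f., 4.7 → 2 s.f., 6927.5 → 5 s.f.; limit is 2.
Rounded to 2 significant figures: 2.5 × 10^-6.

2.5 × 10^-6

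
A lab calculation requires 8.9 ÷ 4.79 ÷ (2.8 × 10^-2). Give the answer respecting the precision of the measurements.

8.9 ÷ 4.79 ÷ (2.8 × 10^-2) = 66.3584849389…
Multiplication/division keeps the fewest significant figures: 8.9 → 2 s.f., 4.79 → 3 s.f., 2.8 × 10^-2 → 2 s.f.; limit is 2.
Rounded to 2 significant figures: 66.

66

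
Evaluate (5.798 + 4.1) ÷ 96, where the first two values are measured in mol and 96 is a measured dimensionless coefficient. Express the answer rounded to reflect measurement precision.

0.10 mol

5.798 mol + 4.1 mol = 9.898 mol; the sum is limited to 1 decimal place (2 s.f.).
Carrying full precision, 9.898 ÷ 96 = 0.103104166667… mol; 96 has 2 s.f., so the result keeps min(2, 2) = 2 s.f.
Rounded to 2 significant figures: 0.10 mol.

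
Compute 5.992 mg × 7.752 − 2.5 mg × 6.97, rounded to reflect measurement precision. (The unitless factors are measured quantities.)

5.992 × 7.752 = 46.449984 → 46.45 mg (4 s.f., last digit at the 10^-2 place).
2.5 × 6.97 = 17.425 → 17 mg (2 s.f., last digit at the 10^0 place).
Difference: 29.024984 mg; keep the coarser place, 10^0.
Result: 29 mg.

29 mg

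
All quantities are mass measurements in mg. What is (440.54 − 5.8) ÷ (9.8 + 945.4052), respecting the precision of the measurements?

4.551 × 10⁻¹

440.54 − 5.8 = 434.74, limited to 1 d.p. → 4 s.f.; 9.8 + 945.4052 = 955.2052, limited to 1 d.p. → 4 s.f.
Carrying full precision, 434.74 ÷ 955.2052 = 0.455127338084…; keep min(4, 4) = 4 s.f.
Rounded to 4 significant figures: 4.551 × 10⁻¹.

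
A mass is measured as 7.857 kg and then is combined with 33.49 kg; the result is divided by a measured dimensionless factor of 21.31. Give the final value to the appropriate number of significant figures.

1.940 kg

7.857 kg + 33.49 kg = 41.347 kg; the sum is limited to 2 decimal places (4 s.f.).
Carrying full precision, 41.347 ÷ 21.31 = 1.94026278742… kg; 21.31 has 4 s.f., so the result keeps min(4, 4) = 4 s.f.
Rounded to 4 significant figures: 1.940 kg.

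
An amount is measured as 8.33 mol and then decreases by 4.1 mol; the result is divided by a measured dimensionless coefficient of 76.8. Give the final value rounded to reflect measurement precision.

8.33 mol − 4.1 mol = 4.23 mol; the difference is limited to 1 decimal place (2 s.f.).
Carrying full precision, 4.23 ÷ 76.8 = 0.055078125 mol; 76.8 has 3 s.f., so the result keeps min(2, 3) = 2 s.f.
Rounded to 2 significant figures: 0.055 mol.

0.055 mol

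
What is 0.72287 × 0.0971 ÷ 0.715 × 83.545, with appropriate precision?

0.72287 × 0.0971 ÷ 0.715 × 83.545 = 8.20151064331…
Multiplication/division keeps the fewest significant figures: 0.72287 → 5 s.f., 0.0971 → 3 s.f., 0.715 → 3 s.f., 83.545 → 5 s.f.; limit is 3.
Rounded to 3 significant figures: 8.20.

8.20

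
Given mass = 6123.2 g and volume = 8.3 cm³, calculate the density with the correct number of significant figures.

7.4 × 10^2 g/cm³

density = 6123.2 g ÷ 8.3 cm³ = 737.734939759… g/cm³.
6123.2 has 5 significant figures; 8.3 has 2.
Division/multiplication keeps the fewest: 2 significant figures.
Rounded: 7.4 × 10^2 g/cm³.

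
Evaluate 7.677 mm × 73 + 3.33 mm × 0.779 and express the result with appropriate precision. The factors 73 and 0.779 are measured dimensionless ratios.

5.6 × 10² mm

7.677 × 73 = 560.421 → 5.6 × 10² mm (2 s.f., last digit at the 10^1 place).
3.33 × 0.779 = 2.59407 → 2.59 mm (3 s.f., last digit at the 10^-2 place).
Sum: 563.01507 mm; keep the coarser place, 10^1.
Result: 5.6 × 10² mm.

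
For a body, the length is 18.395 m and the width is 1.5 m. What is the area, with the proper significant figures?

area = 18.395 m × 1.5 m = 27.5925 m².
18.395 has 5 significant figures; 1.5 has 2.
Division/multiplication keeps the fewest: 2 significant figures.
Rounded: 28 m².

28 m²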